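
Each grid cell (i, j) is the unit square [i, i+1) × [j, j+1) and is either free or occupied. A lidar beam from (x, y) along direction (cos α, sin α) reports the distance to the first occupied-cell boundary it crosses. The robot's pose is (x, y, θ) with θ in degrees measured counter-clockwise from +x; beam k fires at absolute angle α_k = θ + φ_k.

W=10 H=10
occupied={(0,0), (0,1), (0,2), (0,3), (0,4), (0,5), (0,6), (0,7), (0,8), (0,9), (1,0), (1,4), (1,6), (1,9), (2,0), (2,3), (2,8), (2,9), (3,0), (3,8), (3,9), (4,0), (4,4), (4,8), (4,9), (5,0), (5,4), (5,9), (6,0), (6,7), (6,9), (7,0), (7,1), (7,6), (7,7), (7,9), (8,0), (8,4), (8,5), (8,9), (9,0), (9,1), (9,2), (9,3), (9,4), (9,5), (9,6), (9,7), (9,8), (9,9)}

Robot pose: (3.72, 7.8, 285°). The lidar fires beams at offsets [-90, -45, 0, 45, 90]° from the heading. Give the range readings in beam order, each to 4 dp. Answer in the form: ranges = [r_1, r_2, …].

ranges = [2.8160, 3.4400, 2.8988, 4.9421, 0.7727]

beam 1: φ=-90°, α=195°
  direction (-0.9659, -0.2588); cell (3,7); t to first gridline: x 0.7454, y 3.0910 (then +1.0353 / +3.8637)
    (2,7) via x @ 0.7454
    (1,7) via x @ 1.7807
    (0,7) via x @ 2.8160  # hit
  → r_1 = 2.8160
beam 2: φ=-45°, α=240°
  direction (-0.5000, -0.8660); cell (3,7); t to first gridline: x 1.4400, y 0.9238 (then +2.0000 / +1.1547)
    (3,6) via y @ 0.9238
    (2,6) via x @ 1.4400
    (2,5) via y @ 2.0785
    (2,4) via y @ 3.2332
    (1,4) via x @ 3.4400  # hit
  → r_2 = 3.4400
beam 3: φ=0°, α=285°
  direction (0.2588, -0.9659); cell (3,7); t to first gridline: x 1.0818, y 0.8282 (then +3.8637 / +1.0353)
    (3,6) via y @ 0.8282
    (4,6) via x @ 1.0818
    (4,5) via y @ 1.8635
    (4,4) via y @ 2.8988  # hit
  → r_3 = 2.8988
beam 4: φ=45°, α=330°
  direction (0.8660, -0.5000); cell (3,7); t to first gridline: x 0.3233, y 1.6000 (then +1.1547 / +2.0000)
    (4,7) via x @ 0.3233
    (5,7) via x @ 1.4780
    (5,6) via y @ 1.6000
    (6,6) via x @ 2.6327
    (6,5) via y @ 3.6000
    (7,5) via x @ 3.7874
    (8,5) via x @ 4.9421  # hit
  → r_4 = 4.9421
beam 5: φ=90°, α=15°
  direction (0.9659, 0.2588); cell (3,7); t to first gridline: x 0.2899, y 0.7727 (then +1.0353 / +3.8637)
    (4,7) via x @ 0.2899
    (4,8) via y @ 0.7727  # hit
  → r_5 = 0.7727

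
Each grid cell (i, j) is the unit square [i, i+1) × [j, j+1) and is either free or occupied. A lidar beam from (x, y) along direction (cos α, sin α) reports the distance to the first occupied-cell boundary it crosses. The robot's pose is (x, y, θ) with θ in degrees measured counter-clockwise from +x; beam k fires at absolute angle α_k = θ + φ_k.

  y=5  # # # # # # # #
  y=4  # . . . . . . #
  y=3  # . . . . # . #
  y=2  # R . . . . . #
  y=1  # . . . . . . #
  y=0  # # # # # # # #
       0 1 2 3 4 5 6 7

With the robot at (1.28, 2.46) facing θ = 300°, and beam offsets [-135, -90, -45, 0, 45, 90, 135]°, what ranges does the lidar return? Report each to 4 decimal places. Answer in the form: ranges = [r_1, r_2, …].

ranges = [0.2899, 0.3233, 1.0818, 1.6859, 5.6410, 5.0800, 2.6296]

beam 1: φ=-135°, α=165°
  cosα=-0.9659 sinα=0.2588 | (1,2) | tMaxX 0.2899 tMaxY 2.0864 | tΔX 1.0353 tΔY 3.8637
    t=0.2899 [x] (0,2) — stop
  → r_1 = 0.2899
beam 2: φ=-90°, α=210°
  cosα=-0.8660 sinα=-0.5000 | (1,2) | tMaxX 0.3233 tMaxY 0.9200 | tΔX 1.1547 tΔY 2.0000
    t=0.3233 [x] (0,2) — stop
  → r_2 = 0.3233
beam 3: φ=-45°, α=255°
  cosα=-0.2588 sinα=-0.9659 | (1,2) | tMaxX 1.0818 tMaxY 0.4762 | tΔX 3.8637 tΔY 1.0353
    t=0.4762 [y] (1,1)
    t=1.0818 [x] (0,1) — stop
  → r_3 = 1.0818
beam 4: φ=0°, α=300°
  cosα=0.5000 sinα=-0.8660 | (1,2) | tMaxX 1.4400 tMaxY 0.5312 | tΔX 2.0000 tΔY 1.1547
    t=0.5312 [y] (1,1)
    t=1.4400 [x] (2,1)
    t=1.6859 [y] (2,0) — stop
  → r_4 = 1.6859
beam 5: φ=45°, α=345°
  cosα=0.9659 sinα=-0.2588 | (1,2) | tMaxX 0.7454 tMaxY 1.7773 | tΔX 1.0353 tΔY 3.8637
    t=0.7454 [x] (2,2)
    t=1.7773 [y] (2,1)
    t=1.7807 [x] (3,1)
    t=2.8160 [x] (4,1)
    t=3.8512 [x] (5,1)
    t=4.8865 [x] (6,1)
    t=5.6410 [y] (6,0) — stop
  → r_5 = 5.6410
beam 6: φ=90°, α=30°
  cosα=0.8660 sinα=0.5000 | (1,2) | tMaxX 0.8314 tMaxY 1.0800 | tΔX 1.1547 tΔY 2.0000
    t=0.8314 [x] (2,2)
    t=1.0800 [y] (2,3)
    t=1.9861 [x] (3,3)
    t=3.0800 [y] (3,4)
    t=3.1408 [x] (4,4)
    t=4.2955 [x] (5,4)
    t=5.0800 [y] (5,5) — stop
  → r_6 = 5.0800
beam 7: φ=135°, α=75°
  cosα=0.2588 sinα=0.9659 | (1,2) | tMaxX 2.7819 tMaxY 0.5590 | tΔX 3.8637 tΔY 1.0353
    t=0.5590 [y] (1,3)
    t=1.5943 [y] (1,4)
    t=2.6296 [y] (1,5) — stop
  → r_7 = 2.6296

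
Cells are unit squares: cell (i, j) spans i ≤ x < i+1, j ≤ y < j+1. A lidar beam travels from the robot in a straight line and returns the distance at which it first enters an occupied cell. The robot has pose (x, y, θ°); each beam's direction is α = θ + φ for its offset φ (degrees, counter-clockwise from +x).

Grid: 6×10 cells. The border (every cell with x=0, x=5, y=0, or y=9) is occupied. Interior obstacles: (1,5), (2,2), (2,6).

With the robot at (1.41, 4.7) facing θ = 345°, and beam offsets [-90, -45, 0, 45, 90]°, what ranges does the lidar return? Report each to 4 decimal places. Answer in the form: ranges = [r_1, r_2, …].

beam 1: φ=-90°, α=255°
  cosα=-0.2588 sinα=-0.9659 | (1,4) | tMaxX 1.5841 tMaxY 0.7247 | tΔX 3.8637 tΔY 1.0353
    t=0.7247 [y] (1,3)
    t=1.5841 [x] (0,3) — stop
  → r_1 = 1.5841
beam 2: φ=-45°, α=300°
  cosα=0.5000 sinα=-0.8660 | (1,4) | tMaxX 1.1800 tMaxY 0.8083 | tΔX 2.0000 tΔY 1.1547
    t=0.8083 [y] (1,3)
    t=1.1800 [x] (2,3)
    t=1.9630 [y] (2,2) — stop
  → r_2 = 1.9630
beam 3: φ=0°, α=345°
  cosα=0.9659 sinα=-0.2588 | (1,4) | tMaxX 0.6108 tMaxY 2.7046 | tΔX 1.0353 tΔY 3.8637
    t=0.6108 [x] (2,4)
    t=1.6461 [x] (3,4)
    t=2.6814 [x] (4,4)
    t=2.7046 [y] (4,3)
    t=3.7166 [x] (5,3) — stop
  → r_3 = 3.7166
beam 4: φ=45°, α=30°
  cosα=0.8660 sinα=0.5000 | (1,4) | tMaxX 0.6813 tMaxY 0.6000 | tΔX 1.1547 tΔY 2.0000
    t=0.6000 [y] (1,5) — stop
  → r_4 = 0.6000
beam 5: φ=90°, α=75°
  cosα=0.2588 sinα=0.9659 | (1,4) | tMaxX 2.2796 tMaxY 0.3106 | tΔX 3.8637 tΔY 1.0353
    t=0.3106 [y] (1,5) — stop
  → r_5 = 0.3106

ranges = [1.5841, 1.9630, 3.7166, 0.6000, 0.3106]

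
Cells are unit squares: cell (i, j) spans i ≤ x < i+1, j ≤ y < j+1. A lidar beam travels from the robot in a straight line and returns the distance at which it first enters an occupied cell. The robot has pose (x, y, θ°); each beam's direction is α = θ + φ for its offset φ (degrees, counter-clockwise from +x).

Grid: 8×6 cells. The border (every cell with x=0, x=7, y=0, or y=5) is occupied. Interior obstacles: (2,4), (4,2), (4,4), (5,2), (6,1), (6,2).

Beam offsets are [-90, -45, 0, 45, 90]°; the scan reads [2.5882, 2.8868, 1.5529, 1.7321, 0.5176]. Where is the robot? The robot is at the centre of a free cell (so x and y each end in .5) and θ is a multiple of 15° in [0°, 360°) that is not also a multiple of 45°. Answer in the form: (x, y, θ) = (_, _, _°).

The pose lattice has 18·16 = 288 candidates. Test each by forward raycasting.
  (3.5, 4.5, 330°): beam 1 = 4.0415 ≠ 2.5882 ✗
  (4.5, 1.5, 255°): beam 1 = 3.6235 ≠ 2.5882 ✗
  (3.5, 4.5, 15°): beam 1 = 1.9319 ≠ 2.5882 ✗
  …
  (3.5, 2.5, 255°): r_1=2.5882, r_2=2.8868, r_3=1.5529, r_4=1.7321, r_5=0.5176 — all match ✓
No second candidate reproduces the full scan.

(x, y, θ) = (3.5, 2.5, 255°)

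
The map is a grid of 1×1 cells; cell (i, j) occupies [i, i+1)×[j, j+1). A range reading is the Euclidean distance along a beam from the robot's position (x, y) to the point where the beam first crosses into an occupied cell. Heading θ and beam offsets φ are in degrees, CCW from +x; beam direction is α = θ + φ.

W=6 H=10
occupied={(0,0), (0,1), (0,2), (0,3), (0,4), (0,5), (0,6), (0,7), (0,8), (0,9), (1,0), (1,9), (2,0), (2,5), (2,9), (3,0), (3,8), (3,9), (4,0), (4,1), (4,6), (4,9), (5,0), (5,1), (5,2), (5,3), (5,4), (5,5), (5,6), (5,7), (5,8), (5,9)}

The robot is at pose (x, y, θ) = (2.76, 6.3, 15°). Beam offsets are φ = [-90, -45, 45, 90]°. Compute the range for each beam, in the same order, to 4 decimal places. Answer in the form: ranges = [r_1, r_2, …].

beam 1: φ=-90°, α=285°
  dir = (cos 285°, sin 285°) = (0.2588, -0.9659); from cell (2,6)
  next x-line at t=0.9273, next y-line at t=0.3106; Δt_x=3.8637, Δt_y=1.0353
    y: enter (2,5) at t=0.3106 ← occupied
  → r_1 = 0.3106
beam 2: φ=-45°, α=330°
  dir = (cos 330°, sin 330°) = (0.8660, -0.5000); from cell (2,6)
  next x-line at t=0.2771, next y-line at t=0.6000; Δt_x=1.1547, Δt_y=2.0000
    x: enter (3,6) at t=0.2771
    y: enter (3,5) at t=0.6000
    x: enter (4,5) at t=1.4318
    x: enter (5,5) at t=2.5865 ← occupied
  → r_2 = 2.5865
beam 3: φ=45°, α=60°
  dir = (cos 60°, sin 60°) = (0.5000, 0.8660); from cell (2,6)
  next x-line at t=0.4800, next y-line at t=0.8083; Δt_x=2.0000, Δt_y=1.1547
    x: enter (3,6) at t=0.4800
    y: enter (3,7) at t=0.8083
    y: enter (3,8) at t=1.9630 ← occupied
  → r_3 = 1.9630
beam 4: φ=90°, α=105°
  dir = (cos 105°, sin 105°) = (-0.2588, 0.9659); from cell (2,6)
  next x-line at t=2.9364, next y-line at t=0.7247; Δt_x=3.8637, Δt_y=1.0353
    y: enter (2,7) at t=0.7247
    y: enter (2,8) at t=1.7600
    y: enter (2,9) at t=2.7952 ← occupied
  → r_4 = 2.7952

ranges = [0.3106, 2.5865, 1.9630, 2.7952]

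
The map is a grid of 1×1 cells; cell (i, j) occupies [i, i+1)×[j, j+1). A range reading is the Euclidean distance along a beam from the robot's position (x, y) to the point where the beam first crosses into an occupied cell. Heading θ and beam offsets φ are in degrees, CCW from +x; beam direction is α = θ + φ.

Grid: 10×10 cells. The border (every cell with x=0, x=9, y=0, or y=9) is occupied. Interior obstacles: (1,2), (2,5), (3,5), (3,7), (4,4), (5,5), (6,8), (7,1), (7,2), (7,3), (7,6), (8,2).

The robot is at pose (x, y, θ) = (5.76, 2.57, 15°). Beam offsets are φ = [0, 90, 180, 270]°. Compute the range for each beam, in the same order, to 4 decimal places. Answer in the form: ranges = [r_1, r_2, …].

ranges = [1.2837, 2.5157, 4.9279, 1.6254]

beam 1: φ=0°, α=15°
  dir = (cos 15°, sin 15°) = (0.9659, 0.2588); from cell (5,2)
  next x-line at t=0.2485, next y-line at t=1.6614; Δt_x=1.0353, Δt_y=3.8637
    x: enter (6,2) at t=0.2485
    x: enter (7,2) at t=1.2837 ← occupied
  → r_1 = 1.2837
beam 2: φ=90°, α=105°
  dir = (cos 105°, sin 105°) = (-0.2588, 0.9659); from cell (5,2)
  next x-line at t=2.9364, next y-line at t=0.4452; Δt_x=3.8637, Δt_y=1.0353
    y: enter (5,3) at t=0.4452
    y: enter (5,4) at t=1.4804
    y: enter (5,5) at t=2.5157 ← occupied
  → r_2 = 2.5157
beam 3: φ=180°, α=195°
  dir = (cos 195°, sin 195°) = (-0.9659, -0.2588); from cell (5,2)
  next x-line at t=0.7868, next y-line at t=2.2023; Δt_x=1.0353, Δt_y=3.8637
    x: enter (4,2) at t=0.7868
    x: enter (3,2) at t=1.8221
    y: enter (3,1) at t=2.2023
    x: enter (2,1) at t=2.8574
    x: enter (1,1) at t=3.8926
    x: enter (0,1) at t=4.9279 ← occupied
  → r_3 = 4.9279
beam 4: φ=270°, α=285°
  dir = (cos 285°, sin 285°) = (0.2588, -0.9659); from cell (5,2)
  next x-line at t=0.9273, next y-line at t=0.5901; Δt_x=3.8637, Δt_y=1.0353
    y: enter (5,1) at t=0.5901
    x: enter (6,1) at t=0.9273
    y: enter (6,0) at t=1.6254 ← occupied
  → r_4 = 1.6254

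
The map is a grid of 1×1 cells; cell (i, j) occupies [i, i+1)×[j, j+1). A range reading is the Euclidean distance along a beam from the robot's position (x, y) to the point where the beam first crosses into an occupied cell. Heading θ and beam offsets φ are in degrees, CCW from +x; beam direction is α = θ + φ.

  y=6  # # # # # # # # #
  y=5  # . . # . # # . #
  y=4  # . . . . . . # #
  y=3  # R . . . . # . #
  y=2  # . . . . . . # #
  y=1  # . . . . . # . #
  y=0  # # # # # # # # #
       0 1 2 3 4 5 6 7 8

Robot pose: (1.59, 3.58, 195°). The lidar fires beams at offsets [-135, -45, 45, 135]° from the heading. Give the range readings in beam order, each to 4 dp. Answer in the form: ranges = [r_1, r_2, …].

beam 1: φ=-135°, α=60°
  dir = (cos 60°, sin 60°) = (0.5000, 0.8660); from cell (1,3)
  next x-line at t=0.8200, next y-line at t=0.4850; Δt_x=2.0000, Δt_y=1.1547
    y: enter (1,4) at t=0.4850
    x: enter (2,4) at t=0.8200
    y: enter (2,5) at t=1.6397
    y: enter (2,6) at t=2.7944 ← occupied
  → r_1 = 2.7944
beam 2: φ=-45°, α=150°
  dir = (cos 150°, sin 150°) = (-0.8660, 0.5000); from cell (1,3)
  next x-line at t=0.6813, next y-line at t=0.8400; Δt_x=1.1547, Δt_y=2.0000
    x: enter (0,3) at t=0.6813 ← occupied
  → r_2 = 0.6813
beam 3: φ=45°, α=240°
  dir = (cos 240°, sin 240°) = (-0.5000, -0.8660); from cell (1,3)
  next x-line at t=1.1800, next y-line at t=0.6697; Δt_x=2.0000, Δt_y=1.1547
    y: enter (1,2) at t=0.6697
    x: enter (0,2) at t=1.1800 ← occupied
  → r_3 = 1.1800
beam 4: φ=135°, α=330°
  dir = (cos 330°, sin 330°) = (0.8660, -0.5000); from cell (1,3)
  next x-line at t=0.4734, next y-line at t=1.1600; Δt_x=1.1547, Δt_y=2.0000
    x: enter (2,3) at t=0.4734
    y: enter (2,2) at t=1.1600
    x: enter (3,2) at t=1.6281
    x: enter (4,2) at t=2.7828
    y: enter (4,1) at t=3.1600
    x: enter (5,1) at t=3.9375
    x: enter (6,1) at t=5.0922 ← occupied
  → r_4 = 5.0922

ranges = [2.7944, 0.6813, 1.1800, 5.0922]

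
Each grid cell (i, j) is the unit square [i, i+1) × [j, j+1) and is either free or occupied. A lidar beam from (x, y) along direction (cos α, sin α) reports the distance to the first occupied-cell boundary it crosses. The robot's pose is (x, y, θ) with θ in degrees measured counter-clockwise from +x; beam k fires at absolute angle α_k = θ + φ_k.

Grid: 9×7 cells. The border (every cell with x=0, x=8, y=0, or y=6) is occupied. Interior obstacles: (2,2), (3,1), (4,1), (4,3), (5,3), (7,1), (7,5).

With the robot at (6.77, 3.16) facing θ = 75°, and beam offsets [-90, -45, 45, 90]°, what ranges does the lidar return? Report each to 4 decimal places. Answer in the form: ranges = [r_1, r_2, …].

beam 1: φ=-90°, α=345°
  d=(0.9659,-0.2588)  start (6,3)  tX=0.2381 tY=0.6182  stride 1/|dx|=1.0353 1/|dy|=3.8637
    cross x-line → (7,3), t=0.2381
    cross y-line → (7,2), t=0.6182
    cross x-line → (8,2), t=1.2734 (wall)
  → r_1 = 1.2734
beam 2: φ=-45°, α=30°
  d=(0.8660,0.5000)  start (6,3)  tX=0.2656 tY=1.6800  stride 1/|dx|=1.1547 1/|dy|=2.0000
    cross x-line → (7,3), t=0.2656
    cross x-line → (8,3), t=1.4203 (wall)
  → r_2 = 1.4203
beam 3: φ=45°, α=120°
  d=(-0.5000,0.8660)  start (6,3)  tX=1.5400 tY=0.9699  stride 1/|dx|=2.0000 1/|dy|=1.1547
    cross y-line → (6,4), t=0.9699
    cross x-line → (5,4), t=1.5400
    cross y-line → (5,5), t=2.1246
    cross y-line → (5,6), t=3.2793 (wall)
  → r_3 = 3.2793
beam 4: φ=90°, α=165°
  d=(-0.9659,0.2588)  start (6,3)  tX=0.7972 tY=3.2455  stride 1/|dx|=1.0353 1/|dy|=3.8637
    cross x-line → (5,3), t=0.7972 (wall)
  → r_4 = 0.7972

ranges = [1.2734, 1.4203, 3.2793, 0.7972]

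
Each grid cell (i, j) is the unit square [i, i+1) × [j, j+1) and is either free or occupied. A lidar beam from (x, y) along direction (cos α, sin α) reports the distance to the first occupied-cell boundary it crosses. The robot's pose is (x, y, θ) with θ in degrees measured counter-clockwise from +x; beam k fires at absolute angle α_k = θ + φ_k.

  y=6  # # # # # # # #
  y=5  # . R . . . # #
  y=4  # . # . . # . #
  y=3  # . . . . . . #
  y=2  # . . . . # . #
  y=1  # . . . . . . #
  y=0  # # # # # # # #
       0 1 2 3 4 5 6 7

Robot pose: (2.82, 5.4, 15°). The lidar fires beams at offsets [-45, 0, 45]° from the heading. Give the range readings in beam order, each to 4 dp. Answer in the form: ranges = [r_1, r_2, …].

ranges = [2.5172, 2.3182, 0.6928]

beam 1: φ=-45°, α=330°
  direction (0.8660, -0.5000); cell (2,5); t to first gridline: x 0.2078, y 0.8000 (then +1.1547 / +2.0000)
    (3,5) via x @ 0.2078
    (3,4) via y @ 0.8000
    (4,4) via x @ 1.3625
    (5,4) via x @ 2.5172  # hit
  → r_1 = 2.5172
beam 2: φ=0°, α=15°
  direction (0.9659, 0.2588); cell (2,5); t to first gridline: x 0.1863, y 2.3182 (then +1.0353 / +3.8637)
    (3,5) via x @ 0.1863
    (4,5) via x @ 1.2216
    (5,5) via x @ 2.2569
    (5,6) via y @ 2.3182  # hit
  → r_2 = 2.3182
beam 3: φ=45°, α=60°
  direction (0.5000, 0.8660); cell (2,5); t to first gridline: x 0.3600, y 0.6928 (then +2.0000 / +1.1547)
    (3,5) via x @ 0.3600
    (3,6) via y @ 0.6928  # hit
  → r_3 = 0.6928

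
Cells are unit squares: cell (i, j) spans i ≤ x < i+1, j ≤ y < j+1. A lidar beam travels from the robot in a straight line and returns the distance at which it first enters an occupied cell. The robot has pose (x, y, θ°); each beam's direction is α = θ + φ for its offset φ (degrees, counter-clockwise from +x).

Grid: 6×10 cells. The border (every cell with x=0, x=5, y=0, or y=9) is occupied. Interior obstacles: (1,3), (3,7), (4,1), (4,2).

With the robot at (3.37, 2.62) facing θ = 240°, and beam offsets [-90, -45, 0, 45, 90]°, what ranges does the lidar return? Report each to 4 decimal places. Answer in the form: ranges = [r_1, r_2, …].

beam 1: φ=-90°, α=150°
  cosα=-0.8660 sinα=0.5000 | (3,2) | tMaxX 0.4272 tMaxY 0.7600 | tΔX 1.1547 tΔY 2.0000
    t=0.4272 [x] (2,2)
    t=0.7600 [y] (2,3)
    t=1.5819 [x] (1,3) — stop
  → r_1 = 1.5819
beam 2: φ=-45°, α=195°
  cosα=-0.9659 sinα=-0.2588 | (3,2) | tMaxX 0.3831 tMaxY 2.3955 | tΔX 1.0353 tΔY 3.8637
    t=0.3831 [x] (2,2)
    t=1.4183 [x] (1,2)
    t=2.3955 [y] (1,1)
    t=2.4536 [x] (0,1) — stop
  → r_2 = 2.4536
beam 3: φ=0°, α=240°
  cosα=-0.5000 sinα=-0.8660 | (3,2) | tMaxX 0.7400 tMaxY 0.7159 | tΔX 2.0000 tΔY 1.1547
    t=0.7159 [y] (3,1)
    t=0.7400 [x] (2,1)
    t=1.8706 [y] (2,0) — stop
  → r_3 = 1.8706
beam 4: φ=45°, α=285°
  cosα=0.2588 sinα=-0.9659 | (3,2) | tMaxX 2.4341 tMaxY 0.6419 | tΔX 3.8637 tΔY 1.0353
    t=0.6419 [y] (3,1)
    t=1.6771 [y] (3,0) — stop
  → r_4 = 1.6771
beam 5: φ=90°, α=330°
  cosα=0.8660 sinα=-0.5000 | (3,2) | tMaxX 0.7275 tMaxY 1.2400 | tΔX 1.1547 tΔY 2.0000
    t=0.7275 [x] (4,2) — stop
  → r_5 = 0.7275

ranges = [1.5819, 2.4536, 1.8706, 1.6771, 0.7275]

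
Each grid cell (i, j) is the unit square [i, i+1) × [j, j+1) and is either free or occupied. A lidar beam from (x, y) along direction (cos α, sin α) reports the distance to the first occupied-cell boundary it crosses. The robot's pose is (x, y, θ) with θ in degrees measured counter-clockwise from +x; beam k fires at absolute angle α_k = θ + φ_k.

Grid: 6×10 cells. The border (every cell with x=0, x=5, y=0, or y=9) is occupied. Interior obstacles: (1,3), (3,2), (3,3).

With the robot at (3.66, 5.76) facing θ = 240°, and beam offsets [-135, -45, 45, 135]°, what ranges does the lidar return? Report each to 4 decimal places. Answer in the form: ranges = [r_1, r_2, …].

ranges = [3.3543, 2.7538, 4.9279, 1.3873]

beam 1: φ=-135°, α=105°
  dir = (cos 105°, sin 105°) = (-0.2588, 0.9659); from cell (3,5)
  next x-line at t=2.5500, next y-line at t=0.2485; Δt_x=3.8637, Δt_y=1.0353
    y: enter (3,6) at t=0.2485
    y: enter (3,7) at t=1.2837
    y: enter (3,8) at t=2.3190
    x: enter (2,8) at t=2.5500
    y: enter (2,9) at t=3.3543 ← occupied
  → r_1 = 3.3543
beam 2: φ=-45°, α=195°
  dir = (cos 195°, sin 195°) = (-0.9659, -0.2588); from cell (3,5)
  next x-line at t=0.6833, next y-line at t=2.9364; Δt_x=1.0353, Δt_y=3.8637
    x: enter (2,5) at t=0.6833
    x: enter (1,5) at t=1.7186
    x: enter (0,5) at t=2.7538 ← occupied
  → r_2 = 2.7538
beam 3: φ=45°, α=285°
  dir = (cos 285°, sin 285°) = (0.2588, -0.9659); from cell (3,5)
  next x-line at t=1.3137, next y-line at t=0.7868; Δt_x=3.8637, Δt_y=1.0353
    y: enter (3,4) at t=0.7868
    x: enter (4,4) at t=1.3137
    y: enter (4,3) at t=1.8221
    y: enter (4,2) at t=2.8574
    y: enter (4,1) at t=3.8926
    y: enter (4,0) at t=4.9279 ← occupied
  → r_3 = 4.9279
beam 4: φ=135°, α=15°
  dir = (cos 15°, sin 15°) = (0.9659, 0.2588); from cell (3,5)
  next x-line at t=0.3520, next y-line at t=0.9273; Δt_x=1.0353, Δt_y=3.8637
    x: enter (4,5) at t=0.3520
    y: enter (4,6) at t=0.9273
    x: enter (5,6) at t=1.3873 ← occupied
  → r_4 = 1.3873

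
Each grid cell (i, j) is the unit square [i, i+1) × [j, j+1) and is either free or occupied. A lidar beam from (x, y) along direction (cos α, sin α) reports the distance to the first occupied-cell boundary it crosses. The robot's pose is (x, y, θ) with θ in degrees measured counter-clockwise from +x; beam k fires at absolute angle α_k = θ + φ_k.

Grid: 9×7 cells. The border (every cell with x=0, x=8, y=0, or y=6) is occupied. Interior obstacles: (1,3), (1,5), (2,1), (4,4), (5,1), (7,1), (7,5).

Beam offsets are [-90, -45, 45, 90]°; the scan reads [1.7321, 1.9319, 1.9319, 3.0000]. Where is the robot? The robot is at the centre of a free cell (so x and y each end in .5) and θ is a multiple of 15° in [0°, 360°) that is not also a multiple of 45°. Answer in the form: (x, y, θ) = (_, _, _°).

Enumerate (i+0.5, j+0.5, θ) over the 28 free cells and 16 admissible headings. For each, cast all 4 beams and compare to the given ranges.
  (5.5, 3.5, 75°): beam 1 = 2.5882 ≠ 1.7321 ✗
  (5.5, 5.5, 195°): beam 1 = 0.5176 ≠ 1.7321 ✗
  (2.5, 3.5, 105°): beam 1 = 1.9319 ≠ 1.7321 ✗
  …
  (3.5, 2.5, 30°): r_1=1.7321, r_2=1.9319, r_3=1.9319, r_4=3.0000 — all match ✓
Only this pose fits every beam.

(x, y, θ) = (3.5, 2.5, 30°)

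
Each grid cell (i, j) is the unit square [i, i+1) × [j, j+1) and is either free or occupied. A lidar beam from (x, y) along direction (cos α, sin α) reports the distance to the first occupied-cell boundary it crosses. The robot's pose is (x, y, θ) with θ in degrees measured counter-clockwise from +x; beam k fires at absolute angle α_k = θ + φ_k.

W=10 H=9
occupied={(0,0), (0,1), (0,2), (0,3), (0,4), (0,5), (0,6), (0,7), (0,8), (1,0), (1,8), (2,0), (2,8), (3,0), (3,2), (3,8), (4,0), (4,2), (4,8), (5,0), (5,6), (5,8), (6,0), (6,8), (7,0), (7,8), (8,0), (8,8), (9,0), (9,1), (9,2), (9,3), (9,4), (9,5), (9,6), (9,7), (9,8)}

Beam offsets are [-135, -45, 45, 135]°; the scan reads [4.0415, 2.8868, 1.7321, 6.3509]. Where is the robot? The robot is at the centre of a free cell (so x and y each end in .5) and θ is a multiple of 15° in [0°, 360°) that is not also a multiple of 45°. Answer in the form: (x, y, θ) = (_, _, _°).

(x, y, θ) = (3.5, 4.5, 255°)

The pose lattice has 53·16 = 848 candidates. Test each by forward raycasting.
  (1.5, 7.5, 285°): beam 1 = 0.5774 ≠ 4.0415 ✗
  (3.5, 3.5, 195°): beam 1 = 3.0000 ≠ 4.0415 ✗
  (6.5, 6.5, 150°): beam 1 = 2.5882 ≠ 4.0415 ✗
  …
  (3.5, 4.5, 255°): r_1=4.0415, r_2=2.8868, r_3=1.7321, r_4=6.3509 — all match ✓
No second candidate reproduces the full scan.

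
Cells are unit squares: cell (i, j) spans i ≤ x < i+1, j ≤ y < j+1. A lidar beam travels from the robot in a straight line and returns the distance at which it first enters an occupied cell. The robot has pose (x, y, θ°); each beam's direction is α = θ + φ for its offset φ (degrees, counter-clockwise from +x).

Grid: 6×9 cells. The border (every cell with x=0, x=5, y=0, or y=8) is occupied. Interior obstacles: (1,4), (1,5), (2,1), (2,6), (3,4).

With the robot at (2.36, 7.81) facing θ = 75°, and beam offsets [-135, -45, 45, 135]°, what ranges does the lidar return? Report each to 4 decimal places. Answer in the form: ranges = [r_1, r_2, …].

beam 1: φ=-135°, α=300°
  d=(0.5000,-0.8660)  start (2,7)  tX=1.2800 tY=0.9353  stride 1/|dx|=2.0000 1/|dy|=1.1547
    cross y-line → (2,6), t=0.9353 (wall)
  → r_1 = 0.9353
beam 2: φ=-45°, α=30°
  d=(0.8660,0.5000)  start (2,7)  tX=0.7390 tY=0.3800  stride 1/|dx|=1.1547 1/|dy|=2.0000
    cross y-line → (2,8), t=0.3800 (wall)
  → r_2 = 0.3800
beam 3: φ=45°, α=120°
  d=(-0.5000,0.8660)  start (2,7)  tX=0.7200 tY=0.2194  stride 1/|dx|=2.0000 1/|dy|=1.1547
    cross y-line → (2,8), t=0.2194 (wall)
  → r_3 = 0.2194
beam 4: φ=135°, α=210°
  d=(-0.8660,-0.5000)  start (2,7)  tX=0.4157 tY=1.6200  stride 1/|dx|=1.1547 1/|dy|=2.0000
    cross x-line → (1,7), t=0.4157
    cross x-line → (0,7), t=1.5704 (wall)
  → r_4 = 1.5704

ranges = [0.9353, 0.3800, 0.2194, 1.5704]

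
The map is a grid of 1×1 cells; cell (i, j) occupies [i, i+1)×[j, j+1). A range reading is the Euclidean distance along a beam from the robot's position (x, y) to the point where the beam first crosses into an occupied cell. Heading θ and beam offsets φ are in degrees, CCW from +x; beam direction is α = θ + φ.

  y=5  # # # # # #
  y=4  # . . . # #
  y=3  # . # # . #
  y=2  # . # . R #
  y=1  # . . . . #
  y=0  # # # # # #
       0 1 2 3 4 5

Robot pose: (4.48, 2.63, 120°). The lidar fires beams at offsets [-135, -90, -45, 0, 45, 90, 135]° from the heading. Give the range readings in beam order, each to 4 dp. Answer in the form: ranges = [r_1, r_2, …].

ranges = [0.5383, 0.6004, 1.4183, 0.9600, 1.4296, 3.2600, 1.6875]

beam 1: φ=-135°, α=345°
  direction (0.9659, -0.2588); cell (4,2); t to first gridline: x 0.5383, y 2.4341 (then +1.0353 / +3.8637)
    (5,2) via x @ 0.5383  # hit
  → r_1 = 0.5383
beam 2: φ=-90°, α=30°
  direction (0.8660, 0.5000); cell (4,2); t to first gridline: x 0.6004, y 0.7400 (then +1.1547 / +2.0000)
    (5,2) via x @ 0.6004  # hit
  → r_2 = 0.6004
beam 3: φ=-45°, α=75°
  direction (0.2588, 0.9659); cell (4,2); t to first gridline: x 2.0091, y 0.3831 (then +3.8637 / +1.0353)
    (4,3) via y @ 0.3831
    (4,4) via y @ 1.4183  # hit
  → r_3 = 1.4183
beam 4: φ=0°, α=120°
  direction (-0.5000, 0.8660); cell (4,2); t to first gridline: x 0.9600, y 0.4272 (then +2.0000 / +1.1547)
    (4,3) via y @ 0.4272
    (3,3) via x @ 0.9600  # hit
  → r_4 = 0.9600
beam 5: φ=45°, α=165°
  direction (-0.9659, 0.2588); cell (4,2); t to first gridline: x 0.4969, y 1.4296 (then +1.0353 / +3.8637)
    (3,2) via x @ 0.4969
    (3,3) via y @ 1.4296  # hit
  → r_5 = 1.4296
beam 6: φ=90°, α=210°
  direction (-0.8660, -0.5000); cell (4,2); t to first gridline: x 0.5543, y 1.2600 (then +1.1547 / +2.0000)
    (3,2) via x @ 0.5543
    (3,1) via y @ 1.2600
    (2,1) via x @ 1.7090
    (1,1) via x @ 2.8637
    (1,0) via y @ 3.2600  # hit
  → r_6 = 3.2600
beam 7: φ=135°, α=255°
  direction (-0.2588, -0.9659); cell (4,2); t to first gridline: x 1.8546, y 0.6522 (then +3.8637 / +1.0353)
    (4,1) via y @ 0.6522
    (4,0) via y @ 1.6875  # hit
  → r_7 = 1.6875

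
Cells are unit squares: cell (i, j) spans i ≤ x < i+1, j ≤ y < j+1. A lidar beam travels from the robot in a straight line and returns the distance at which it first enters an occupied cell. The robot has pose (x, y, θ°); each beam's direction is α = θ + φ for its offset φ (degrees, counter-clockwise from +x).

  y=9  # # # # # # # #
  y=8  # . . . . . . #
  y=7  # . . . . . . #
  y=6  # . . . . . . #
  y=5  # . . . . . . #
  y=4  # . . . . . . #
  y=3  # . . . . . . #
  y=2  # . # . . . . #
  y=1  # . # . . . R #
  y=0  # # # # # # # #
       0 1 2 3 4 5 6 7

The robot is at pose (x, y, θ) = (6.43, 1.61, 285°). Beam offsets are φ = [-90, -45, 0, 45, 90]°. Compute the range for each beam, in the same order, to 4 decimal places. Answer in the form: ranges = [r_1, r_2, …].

ranges = [2.3569, 0.7044, 0.6315, 0.6582, 0.5901]

beam 1: φ=-90°, α=195°
  d=(-0.9659,-0.2588)  start (6,1)  tX=0.4452 tY=2.3569  stride 1/|dx|=1.0353 1/|dy|=3.8637
    cross x-line → (5,1), t=0.4452
    cross x-line → (4,1), t=1.4804
    cross y-line → (4,0), t=2.3569 (wall)
  → r_1 = 2.3569
beam 2: φ=-45°, α=240°
  d=(-0.5000,-0.8660)  start (6,1)  tX=0.8600 tY=0.7044  stride 1/|dx|=2.0000 1/|dy|=1.1547
    cross y-line → (6,0), t=0.7044 (wall)
  → r_2 = 0.7044
beam 3: φ=0°, α=285°
  d=(0.2588,-0.9659)  start (6,1)  tX=2.2023 tY=0.6315  stride 1/|dx|=3.8637 1/|dy|=1.0353
    cross y-line → (6,0), t=0.6315 (wall)
  → r_3 = 0.6315
beam 4: φ=45°, α=330°
  d=(0.8660,-0.5000)  start (6,1)  tX=0.6582 tY=1.2200  stride 1/|dx|=1.1547 1/|dy|=2.0000
    cross x-line → (7,1), t=0.6582 (wall)
  → r_4 = 0.6582
beam 5: φ=90°, α=15°
  d=(0.9659,0.2588)  start (6,1)  tX=0.5901 tY=1.5068  stride 1/|dx|=1.0353 1/|dy|=3.8637
    cross x-line → (7,1), t=0.5901 (wall)
  → r_5 = 0.5901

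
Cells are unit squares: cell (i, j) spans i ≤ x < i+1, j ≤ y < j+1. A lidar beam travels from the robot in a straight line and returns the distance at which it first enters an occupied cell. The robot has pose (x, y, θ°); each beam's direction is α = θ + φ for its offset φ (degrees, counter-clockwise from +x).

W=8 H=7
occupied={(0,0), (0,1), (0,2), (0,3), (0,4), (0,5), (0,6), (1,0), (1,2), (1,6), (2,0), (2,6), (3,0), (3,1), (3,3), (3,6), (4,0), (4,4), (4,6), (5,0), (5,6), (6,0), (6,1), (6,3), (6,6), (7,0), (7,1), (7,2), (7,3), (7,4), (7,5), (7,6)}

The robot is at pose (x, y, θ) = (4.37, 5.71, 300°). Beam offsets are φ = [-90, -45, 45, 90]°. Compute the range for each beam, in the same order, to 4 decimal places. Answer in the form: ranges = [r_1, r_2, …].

beam 1: φ=-90°, α=210°
  direction (-0.8660, -0.5000); cell (4,5); t to first gridline: x 0.4272, y 1.4200 (then +1.1547 / +2.0000)
    (3,5) via x @ 0.4272
    (3,4) via y @ 1.4200
    (2,4) via x @ 1.5819
    (1,4) via x @ 2.7366
    (1,3) via y @ 3.4200
    (0,3) via x @ 3.8913  # hit
  → r_1 = 3.8913
beam 2: φ=-45°, α=255°
  direction (-0.2588, -0.9659); cell (4,5); t to first gridline: x 1.4296, y 0.7350 (then +3.8637 / +1.0353)
    (4,4) via y @ 0.7350  # hit
  → r_2 = 0.7350
beam 3: φ=45°, α=345°
  direction (0.9659, -0.2588); cell (4,5); t to first gridline: x 0.6522, y 2.7432 (then +1.0353 / +3.8637)
    (5,5) via x @ 0.6522
    (6,5) via x @ 1.6875
    (7,5) via x @ 2.7228  # hit
  → r_3 = 2.7228
beam 4: φ=90°, α=30°
  direction (0.8660, 0.5000); cell (4,5); t to first gridline: x 0.7275, y 0.5800 (then +1.1547 / +2.0000)
    (4,6) via y @ 0.5800  # hit
  → r_4 = 0.5800

ranges = [3.8913, 0.7350, 2.7228, 0.5800]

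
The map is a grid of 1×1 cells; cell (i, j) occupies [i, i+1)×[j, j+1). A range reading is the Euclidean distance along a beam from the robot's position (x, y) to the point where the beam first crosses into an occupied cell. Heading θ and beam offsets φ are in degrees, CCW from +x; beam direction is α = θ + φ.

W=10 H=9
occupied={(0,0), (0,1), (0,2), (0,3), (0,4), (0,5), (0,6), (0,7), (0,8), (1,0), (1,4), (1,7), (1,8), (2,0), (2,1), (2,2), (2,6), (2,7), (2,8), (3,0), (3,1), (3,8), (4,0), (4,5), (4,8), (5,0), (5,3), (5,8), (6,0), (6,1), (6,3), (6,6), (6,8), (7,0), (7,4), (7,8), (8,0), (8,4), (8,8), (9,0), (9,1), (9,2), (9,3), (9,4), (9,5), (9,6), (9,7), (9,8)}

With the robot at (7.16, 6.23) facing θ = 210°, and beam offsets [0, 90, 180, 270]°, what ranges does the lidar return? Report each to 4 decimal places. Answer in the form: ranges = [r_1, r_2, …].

beam 1: φ=0°, α=210°
  d=(-0.8660,-0.5000)  start (7,6)  tX=0.1848 tY=0.4600  stride 1/|dx|=1.1547 1/|dy|=2.0000
    cross x-line → (6,6), t=0.1848 (wall)
  → r_1 = 0.1848
beam 2: φ=90°, α=300°
  d=(0.5000,-0.8660)  start (7,6)  tX=1.6800 tY=0.2656  stride 1/|dx|=2.0000 1/|dy|=1.1547
    cross y-line → (7,5), t=0.2656
    cross y-line → (7,4), t=1.4203 (wall)
  → r_2 = 1.4203
beam 3: φ=180°, α=30°
  d=(0.8660,0.5000)  start (7,6)  tX=0.9699 tY=1.5400  stride 1/|dx|=1.1547 1/|dy|=2.0000
    cross x-line → (8,6), t=0.9699
    cross y-line → (8,7), t=1.5400
    cross x-line → (9,7), t=2.1246 (wall)
  → r_3 = 2.1246
beam 4: φ=270°, α=120°
  d=(-0.5000,0.8660)  start (7,6)  tX=0.3200 tY=0.8891  stride 1/|dx|=2.0000 1/|dy|=1.1547
    cross x-line → (6,6), t=0.3200 (wall)
  → r_4 = 0.3200

ranges = [0.1848, 1.4203, 2.1246, 0.3200]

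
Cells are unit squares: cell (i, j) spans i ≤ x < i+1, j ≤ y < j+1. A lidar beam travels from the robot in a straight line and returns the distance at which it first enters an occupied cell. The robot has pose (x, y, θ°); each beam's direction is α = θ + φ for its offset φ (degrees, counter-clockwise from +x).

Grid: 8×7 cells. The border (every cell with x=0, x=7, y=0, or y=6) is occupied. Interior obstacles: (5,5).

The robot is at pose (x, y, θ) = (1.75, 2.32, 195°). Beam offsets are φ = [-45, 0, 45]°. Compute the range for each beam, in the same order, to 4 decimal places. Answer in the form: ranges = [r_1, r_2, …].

ranges = [0.8660, 0.7765, 1.5000]

beam 1: φ=-45°, α=150°
  d=(-0.8660,0.5000)  start (1,2)  tX=0.8660 tY=1.3600  stride 1/|dx|=1.1547 1/|dy|=2.0000
    cross x-line → (0,2), t=0.8660 (wall)
  → r_1 = 0.8660
beam 2: φ=0°, α=195°
  d=(-0.9659,-0.2588)  start (1,2)  tX=0.7765 tY=1.2364  stride 1/|dx|=1.0353 1/|dy|=3.8637
    cross x-line → (0,2), t=0.7765 (wall)
  → r_2 = 0.7765
beam 3: φ=45°, α=240°
  d=(-0.5000,-0.8660)  start (1,2)  tX=1.5000 tY=0.3695  stride 1/|dx|=2.0000 1/|dy|=1.1547
    cross y-line → (1,1), t=0.3695
    cross x-line → (0,1), t=1.5000 (wall)
  → r_3 = 1.5000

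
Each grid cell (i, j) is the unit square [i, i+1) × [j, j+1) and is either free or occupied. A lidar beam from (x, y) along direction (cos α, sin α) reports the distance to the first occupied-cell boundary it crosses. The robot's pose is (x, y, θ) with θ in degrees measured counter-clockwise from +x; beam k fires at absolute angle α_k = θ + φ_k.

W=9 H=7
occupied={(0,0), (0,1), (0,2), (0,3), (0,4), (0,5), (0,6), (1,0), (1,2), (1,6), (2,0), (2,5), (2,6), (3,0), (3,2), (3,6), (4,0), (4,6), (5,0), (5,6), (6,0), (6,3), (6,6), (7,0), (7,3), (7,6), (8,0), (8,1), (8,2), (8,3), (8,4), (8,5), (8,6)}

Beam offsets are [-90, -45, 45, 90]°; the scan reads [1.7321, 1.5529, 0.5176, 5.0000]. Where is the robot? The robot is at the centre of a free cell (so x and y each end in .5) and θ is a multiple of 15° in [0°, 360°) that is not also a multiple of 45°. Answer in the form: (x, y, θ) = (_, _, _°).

(x, y, θ) = (6.5, 2.5, 60°)

Candidates: 30 free-cell centres × 16 headings = 480 poses. Raycast each; keep the one whose scan matches to 4 dp.
  (6.5, 2.5, 210°): beam 1 = 0.5774 ≠ 1.7321 ✗
  (7.5, 1.5, 105°): beam 1 = 0.5176 ≠ 1.7321 ✗
  (5.5, 2.5, 345°): beam 1 = 1.5529 ≠ 1.7321 ✗
  …
  (6.5, 2.5, 60°): r_1=1.7321, r_2=1.5529, r_3=0.5176, r_4=5.0000 — all match ✓
Unique over the lattice → pose = (6.5, 2.5, 60°).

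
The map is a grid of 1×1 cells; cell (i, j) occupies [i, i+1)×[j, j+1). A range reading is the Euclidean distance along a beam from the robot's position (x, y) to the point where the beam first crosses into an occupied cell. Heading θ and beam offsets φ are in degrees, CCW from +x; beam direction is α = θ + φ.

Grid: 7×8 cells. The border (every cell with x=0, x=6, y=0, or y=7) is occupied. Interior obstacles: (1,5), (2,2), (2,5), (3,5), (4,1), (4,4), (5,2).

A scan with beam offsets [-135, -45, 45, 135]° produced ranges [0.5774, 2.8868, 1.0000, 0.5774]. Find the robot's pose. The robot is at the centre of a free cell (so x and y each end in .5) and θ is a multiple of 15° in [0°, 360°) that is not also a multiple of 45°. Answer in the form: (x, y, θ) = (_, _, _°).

(x, y, θ) = (3.5, 1.5, 105°)

The pose lattice has 23·16 = 368 candidates. Test each by forward raycasting.
  (2.5, 4.5, 285°): beam 1 = 1.0000 ≠ 0.5774 ✗
  (5.5, 3.5, 240°): beam 1 = 3.6235 ≠ 0.5774 ✗
  (1.5, 1.5, 285°): beam 2 = 0.5774 ≠ 2.8868 ✗
  (1.5, 6.5, 300°): beam 1 = 0.5176 ≠ 0.5774 ✗
  (5.5, 5.5, 300°): beam 1 = 1.5529 ≠ 0.5774 ✗
  …
  (3.5, 1.5, 105°): r_1=0.5774, r_2=2.8868, r_3=1.0000, r_4=0.5774 — all match ✓
No second candidate reproduces the full scan.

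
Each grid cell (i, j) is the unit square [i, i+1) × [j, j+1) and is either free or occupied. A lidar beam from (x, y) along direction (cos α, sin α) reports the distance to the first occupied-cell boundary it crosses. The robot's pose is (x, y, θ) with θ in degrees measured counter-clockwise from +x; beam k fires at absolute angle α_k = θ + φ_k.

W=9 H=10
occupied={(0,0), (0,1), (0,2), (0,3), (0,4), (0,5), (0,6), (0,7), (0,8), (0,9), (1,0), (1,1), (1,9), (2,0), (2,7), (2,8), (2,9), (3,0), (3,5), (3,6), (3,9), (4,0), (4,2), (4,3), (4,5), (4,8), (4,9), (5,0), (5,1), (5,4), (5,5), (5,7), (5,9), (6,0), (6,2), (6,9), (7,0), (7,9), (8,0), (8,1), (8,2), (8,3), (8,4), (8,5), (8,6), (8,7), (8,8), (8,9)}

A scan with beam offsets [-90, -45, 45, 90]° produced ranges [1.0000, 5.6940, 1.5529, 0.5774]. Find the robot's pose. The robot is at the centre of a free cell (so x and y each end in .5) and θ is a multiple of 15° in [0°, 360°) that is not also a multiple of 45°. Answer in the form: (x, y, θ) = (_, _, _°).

(x, y, θ) = (3.5, 1.5, 150°)

Enumerate (i+0.5, j+0.5, θ) over the 42 free cells and 16 admissible headings. For each, cast all 4 beams and compare to the given ranges.
  (7.5, 3.5, 120°): beam 1 = 0.5774 ≠ 1.0000 ✗
  (6.5, 4.5, 105°): beam 1 = 1.5529 ≠ 1.0000 ✗
  (1.5, 2.5, 255°): beam 1 = 0.5176 ≠ 1.0000 ✗
  (6.5, 3.5, 30°): beam 1 = 0.5774 ≠ 1.0000 ✗
  …
  (3.5, 1.5, 150°): r_1=1.0000, r_2=5.6940, r_3=1.5529, r_4=0.5774 — all match ✓
Only this pose fits every beam.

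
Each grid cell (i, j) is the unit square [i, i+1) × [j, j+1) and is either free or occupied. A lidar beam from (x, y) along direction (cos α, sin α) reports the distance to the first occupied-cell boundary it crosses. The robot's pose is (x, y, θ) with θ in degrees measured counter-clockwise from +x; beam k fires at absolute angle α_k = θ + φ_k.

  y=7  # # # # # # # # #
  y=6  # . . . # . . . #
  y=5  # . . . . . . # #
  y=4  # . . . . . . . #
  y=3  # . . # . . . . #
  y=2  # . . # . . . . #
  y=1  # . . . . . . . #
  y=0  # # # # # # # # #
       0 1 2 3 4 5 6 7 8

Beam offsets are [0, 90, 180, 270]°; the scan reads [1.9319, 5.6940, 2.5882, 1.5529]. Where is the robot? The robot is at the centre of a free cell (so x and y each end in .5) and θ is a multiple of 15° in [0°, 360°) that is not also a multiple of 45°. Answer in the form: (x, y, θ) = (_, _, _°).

(x, y, θ) = (6.5, 3.5, 75°)

Enumerate (i+0.5, j+0.5, θ) over the 38 free cells and 16 admissible headings. For each, cast all 4 beams and compare to the given ranges.
  (2.5, 3.5, 150°): beam 1 = 1.7321 ≠ 1.9319 ✗
  (7.5, 4.5, 285°): beam 2 = 0.5176 ≠ 5.6940 ✗
  (1.5, 1.5, 255°): beam 1 = 0.5176 ≠ 1.9319 ✗
  (2.5, 2.5, 165°): beam 1 = 1.5529 ≠ 1.9319 ✗
  (5.5, 5.5, 345°): beam 1 = 1.5529 ≠ 1.9319 ✗
  …
  (6.5, 3.5, 75°): r_1=1.9319, r_2=5.6940, r_3=2.5882, r_4=1.5529 — all match ✓
Only this pose fits every beam.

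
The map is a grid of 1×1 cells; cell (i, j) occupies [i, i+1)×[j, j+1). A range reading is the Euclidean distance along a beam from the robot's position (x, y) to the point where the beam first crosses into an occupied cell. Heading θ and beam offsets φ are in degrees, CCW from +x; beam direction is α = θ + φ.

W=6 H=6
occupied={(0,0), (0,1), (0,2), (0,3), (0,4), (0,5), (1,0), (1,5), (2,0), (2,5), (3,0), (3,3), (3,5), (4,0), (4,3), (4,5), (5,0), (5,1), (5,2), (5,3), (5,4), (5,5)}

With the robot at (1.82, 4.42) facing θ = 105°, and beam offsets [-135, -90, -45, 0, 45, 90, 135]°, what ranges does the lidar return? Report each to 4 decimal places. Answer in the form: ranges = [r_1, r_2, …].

beam 1: φ=-135°, α=330°
  direction (0.8660, -0.5000); cell (1,4); t to first gridline: x 0.2078, y 0.8400 (then +1.1547 / +2.0000)
    (2,4) via x @ 0.2078
    (2,3) via y @ 0.8400
    (3,3) via x @ 1.3625  # hit
  → r_1 = 1.3625
beam 2: φ=-90°, α=15°
  direction (0.9659, 0.2588); cell (1,4); t to first gridline: x 0.1863, y 2.2409 (then +1.0353 / +3.8637)
    (2,4) via x @ 0.1863
    (3,4) via x @ 1.2216
    (3,5) via y @ 2.2409  # hit
  → r_2 = 2.2409
beam 3: φ=-45°, α=60°
  direction (0.5000, 0.8660); cell (1,4); t to first gridline: x 0.3600, y 0.6697 (then +2.0000 / +1.1547)
    (2,4) via x @ 0.3600
    (2,5) via y @ 0.6697  # hit
  → r_3 = 0.6697
beam 4: φ=0°, α=105°
  direction (-0.2588, 0.9659); cell (1,4); t to first gridline: x 3.1682, y 0.6005 (then +3.8637 / +1.0353)
    (1,5) via y @ 0.6005  # hit
  → r_4 = 0.6005
beam 5: φ=45°, α=150°
  direction (-0.8660, 0.5000); cell (1,4); t to first gridline: x 0.9469, y 1.1600 (then +1.1547 / +2.0000)
    (0,4) via x @ 0.9469  # hit
  → r_5 = 0.9469
beam 6: φ=90°, α=195°
  direction (-0.9659, -0.2588); cell (1,4); t to first gridline: x 0.8489, y 1.6228 (then +1.0353 / +3.8637)
    (0,4) via x @ 0.8489  # hit
  → r_6 = 0.8489
beam 7: φ=135°, α=240°
  direction (-0.5000, -0.8660); cell (1,4); t to first gridline: x 1.6400, y 0.4850 (then +2.0000 / +1.1547)
    (1,3) via y @ 0.4850
    (1,2) via y @ 1.6397
    (0,2) via x @ 1.6400  # hit
  → r_7 = 1.6400

ranges = [1.3625, 2.2409, 0.6697, 0.6005, 0.9469, 0.8489, 1.6400]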